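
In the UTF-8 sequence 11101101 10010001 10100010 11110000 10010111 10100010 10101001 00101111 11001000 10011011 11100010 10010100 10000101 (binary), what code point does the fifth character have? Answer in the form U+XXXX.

Offset 0: leading byte 0xED = 11101101 → 3-byte char #1 = ED 91 A2.
Offset 3: leading byte 0xF0 = 11110000 → 4-byte char #2 = F0 97 A2 A9.
Offset 7: leading byte 0x2F = 00101111 → 1-byte char #3 = 2F.
Offset 8: leading byte 0xC8 = 11001000 → 2-byte char #4 = C8 9B.
Offset 10: leading byte 0xE2 = 11100010 → 3-byte char #5 = E2 94 85.
Leading byte 0xE2 = 11100010 matches 1110xxxx → 3-byte sequence.
Byte 1: 0xE2 = 11100010, payload 0010 (4 bits).
Byte 2: 0x94 = 10010100 (10xxxxxx ✓), payload 010100.
Byte 3: 0x85 = 10000101 (10xxxxxx ✓), payload 000101.
Concatenate: 0010010100000101 = 0x2505 (16 bits → U+2505).

U+2505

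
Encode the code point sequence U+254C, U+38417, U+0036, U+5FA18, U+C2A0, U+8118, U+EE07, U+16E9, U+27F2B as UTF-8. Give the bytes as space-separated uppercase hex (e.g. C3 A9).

E2 95 8C F0 B8 90 97 36 F1 9F A8 98 EC 8A A0 E8 84 98 EE B8 87 E1 9B A9 F0 A7 BC AB

U+254C: 3-byte form → E2 95 8C.
U+38417: 4-byte form → F0 B8 90 97.
U+0036: 1-byte form → 36.
U+5FA18: 4-byte form → F1 9F A8 98.
U+C2A0: 3-byte form → EC 8A A0.
U+8118: 3-byte form → E8 84 98.
U+EE07: 3-byte form → EE B8 87.
U+16E9: 3-byte form → E1 9B A9.
U+27F2B: 4-byte form → F0 A7 BC AB.
Concatenated (28 bytes): E2 95 8C F0 B8 90 97 36 F1 9F A8 98 EC 8A A0 E8 84 98 EE B8 87 E1 9B A9 F0 A7 BC AB.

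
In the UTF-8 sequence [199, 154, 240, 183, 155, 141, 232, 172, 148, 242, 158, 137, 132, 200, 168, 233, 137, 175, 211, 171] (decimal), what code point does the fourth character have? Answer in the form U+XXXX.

U+9E244

Offset 0: leading byte 0xC7 = 11000111 → 2-byte char #1 = C7 9A.
Offset 2: leading byte 0xF0 = 11110000 → 4-byte char #2 = F0 B7 9B 8D.
Offset 6: leading byte 0xE8 = 11101000 → 3-byte char #3 = E8 AC 94.
Offset 9: leading byte 0xF2 = 11110010 → 4-byte char #4 = F2 9E 89 84.
Leading byte 0xF2 = 11110010 matches 11110xxx → 4-byte sequence.
Byte 1: 0xF2 = 11110010, payload 010 (3 bits).
Byte 2: 0x9E = 10011110 (10xxxxxx ✓), payload 011110.
Byte 3: 0x89 = 10001001 (10xxxxxx ✓), payload 001001.
Byte 4: 0x84 = 10000100 (10xxxxxx ✓), payload 000100.
Concatenate: 010011110001001000100 = 0x9E244 (21 bits → U+9E244).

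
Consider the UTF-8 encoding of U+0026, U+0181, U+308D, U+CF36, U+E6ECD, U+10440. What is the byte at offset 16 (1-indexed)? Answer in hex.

1-indexed offset 16 is 0-indexed offset 15.
U+0026 → 1-byte form 26 at offsets 0–0.
U+0181 → 2-byte form C6 81 at offsets 1–2.
U+308D → 3-byte form E3 82 8D at offsets 3–5.
U+CF36 → 3-byte form EC BC B6 at offsets 6–8.
U+E6ECD → 4-byte form F3 A6 BB 8D at offsets 9–12.
U+10440 → 4-byte form F0 90 91 80 at offsets 13–16.
Offset 15 falls in char 6's range; it's byte 3 of F0 90 91 80 = 0x91.

0x91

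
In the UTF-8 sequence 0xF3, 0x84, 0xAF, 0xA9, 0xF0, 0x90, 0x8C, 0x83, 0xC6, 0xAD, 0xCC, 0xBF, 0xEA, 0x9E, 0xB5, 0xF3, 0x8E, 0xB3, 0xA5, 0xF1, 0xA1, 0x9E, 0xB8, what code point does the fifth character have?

U+A7B5

Offset 0: leading byte 0xF3 = 11110011 → 4-byte char #1 = F3 84 AF A9.
Offset 4: leading byte 0xF0 = 11110000 → 4-byte char #2 = F0 90 8C 83.
Offset 8: leading byte 0xC6 = 11000110 → 2-byte char #3 = C6 AD.
Offset 10: leading byte 0xCC = 11001100 → 2-byte char #4 = CC BF.
Offset 12: leading byte 0xEA = 11101010 → 3-byte char #5 = EA 9E B5.
Leading byte 0xEA = 11101010 matches 1110xxxx → 3-byte sequence.
Byte 1: 0xEA = 11101010, payload 1010 (4 bits).
Byte 2: 0x9E = 10011110 (10xxxxxx ✓), payload 011110.
Byte 3: 0xB5 = 10110101 (10xxxxxx ✓), payload 110101.
Concatenate: 1010011110110101 = 0xA7B5 (16 bits → U+A7B5).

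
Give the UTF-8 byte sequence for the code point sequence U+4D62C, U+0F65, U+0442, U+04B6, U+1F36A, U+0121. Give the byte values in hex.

U+4D62C: 4-byte form → F1 8D 98 AC.
U+0F65: 3-byte form → E0 BD A5.
U+0442: 2-byte form → D1 82.
U+04B6: 2-byte form → D2 B6.
U+1F36A: 4-byte form → F0 9F 8D AA.
U+0121: 2-byte form → C4 A1.
Concatenated (17 bytes): F1 8D 98 AC E0 BD A5 D1 82 D2 B6 F0 9F 8D AA C4 A1.

F1 8D 98 AC E0 BD A5 D1 82 D2 B6 F0 9F 8D AA C4 A1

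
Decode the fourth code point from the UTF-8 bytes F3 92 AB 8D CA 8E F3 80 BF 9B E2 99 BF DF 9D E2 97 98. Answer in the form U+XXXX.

Offset 0: leading byte 0xF3 = 11110011 → 4-byte char #1 = F3 92 AB 8D.
Offset 4: leading byte 0xCA = 11001010 → 2-byte char #2 = CA 8E.
Offset 6: leading byte 0xF3 = 11110011 → 4-byte char #3 = F3 80 BF 9B.
Offset 10: leading byte 0xE2 = 11100010 → 3-byte char #4 = E2 99 BF.
Leading byte 0xE2 = 11100010 matches 1110xxxx → 3-byte sequence.
Byte 1: 0xE2 = 11100010, payload 0010 (4 bits).
Byte 2: 0x99 = 10011001 (10xxxxxx ✓), payload 011001.
Byte 3: 0xBF = 10111111 (10xxxxxx ✓), payload 111111.
Concatenate: 0010011001111111 = 0x267F (16 bits → U+267F).

U+267F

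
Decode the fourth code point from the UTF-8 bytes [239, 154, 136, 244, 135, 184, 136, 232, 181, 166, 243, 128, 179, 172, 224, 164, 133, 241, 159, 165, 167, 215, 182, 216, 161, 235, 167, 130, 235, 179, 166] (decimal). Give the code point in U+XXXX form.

U+C0CEC

Offset 0: leading byte 0xEF = 11101111 → 3-byte char #1 = EF 9A 88.
Offset 3: leading byte 0xF4 = 11110100 → 4-byte char #2 = F4 87 B8 88.
Offset 7: leading byte 0xE8 = 11101000 → 3-byte char #3 = E8 B5 A6.
Offset 10: leading byte 0xF3 = 11110011 → 4-byte char #4 = F3 80 B3 AC.
Leading byte 0xF3 = 11110011 matches 11110xxx → 4-byte sequence.
Byte 1: 0xF3 = 11110011, payload 011 (3 bits).
Byte 2: 0x80 = 10000000 (10xxxxxx ✓), payload 000000.
Byte 3: 0xB3 = 10110011 (10xxxxxx ✓), payload 110011.
Byte 4: 0xAC = 10101100 (10xxxxxx ✓), payload 101100.
Concatenate: 011000000110011101100 = 0xC0CEC (21 bits → U+C0CEC).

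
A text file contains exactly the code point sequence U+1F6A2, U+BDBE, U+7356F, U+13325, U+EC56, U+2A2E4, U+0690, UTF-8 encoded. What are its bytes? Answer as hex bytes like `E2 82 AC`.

F0 9F 9A A2 EB B6 BE F1 B3 95 AF F0 93 8C A5 EE B1 96 F0 AA 8B A4 DA 90

U+1F6A2: 4-byte form → F0 9F 9A A2.
U+BDBE: 3-byte form → EB B6 BE.
U+7356F: 4-byte form → F1 B3 95 AF.
U+13325: 4-byte form → F0 93 8C A5.
U+EC56: 3-byte form → EE B1 96.
U+2A2E4: 4-byte form → F0 AA 8B A4.
U+0690: 2-byte form → DA 90.
Concatenated (24 bytes): F0 9F 9A A2 EB B6 BE F1 B3 95 AF F0 93 8C A5 EE B1 96 F0 AA 8B A4 DA 90.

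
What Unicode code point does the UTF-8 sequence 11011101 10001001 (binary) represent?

Leading byte 0xDD = 11011101 matches 110xxxxx → 2-byte sequence.
Byte 1: 0xDD = 11011101, payload 11101 (5 bits).
Byte 2: 0x89 = 10001001 (10xxxxxx ✓), payload 001001.
Concatenate: 11101001001 = 0x749 (11 bits → U+0749).

U+0749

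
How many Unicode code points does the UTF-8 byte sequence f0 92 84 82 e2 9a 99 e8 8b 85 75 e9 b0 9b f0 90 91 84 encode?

Byte at offset 0: 0xF0 = 11110000 → 4-byte char (#1). Advance 4.
Byte at offset 4: 0xE2 = 11100010 → 3-byte char (#2). Advance 3.
Byte at offset 7: 0xE8 = 11101000 → 3-byte char (#3). Advance 3.
Byte at offset 10: 0x75 = 01110101 → 1-byte char (#4). Advance 1.
Byte at offset 11: 0xE9 = 11101001 → 3-byte char (#5). Advance 3.
Byte at offset 14: 0xF0 = 11110000 → 4-byte char (#6). Advance 4.
Reached end at offset 18 after 6 code points.

6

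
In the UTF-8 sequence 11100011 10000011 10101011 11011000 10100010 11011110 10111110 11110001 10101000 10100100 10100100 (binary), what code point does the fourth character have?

Offset 0: leading byte 0xE3 = 11100011 → 3-byte char #1 = E3 83 AB.
Offset 3: leading byte 0xD8 = 11011000 → 2-byte char #2 = D8 A2.
Offset 5: leading byte 0xDE = 11011110 → 2-byte char #3 = DE BE.
Offset 7: leading byte 0xF1 = 11110001 → 4-byte char #4 = F1 A8 A4 A4.
Leading byte 0xF1 = 11110001 matches 11110xxx → 4-byte sequence.
Byte 1: 0xF1 = 11110001, payload 001 (3 bits).
Byte 2: 0xA8 = 10101000 (10xxxxxx ✓), payload 101000.
Byte 3: 0xA4 = 10100100 (10xxxxxx ✓), payload 100100.
Byte 4: 0xA4 = 10100100 (10xxxxxx ✓), payload 100100.
Concatenate: 001101000100100100100 = 0x68924 (21 bits → U+68924).

U+68924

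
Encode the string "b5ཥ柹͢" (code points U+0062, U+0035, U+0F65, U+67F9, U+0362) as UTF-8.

U+0062: 1-byte form → 62.
U+0035: 1-byte form → 35.
U+0F65: 3-byte form → E0 BD A5.
U+67F9: 3-byte form → E6 9F B9.
U+0362: 2-byte form → CD A2.
Concatenated (10 bytes): 62 35 E0 BD A5 E6 9F B9 CD A2.

62 35 E0 BD A5 E6 9F B9 CD A2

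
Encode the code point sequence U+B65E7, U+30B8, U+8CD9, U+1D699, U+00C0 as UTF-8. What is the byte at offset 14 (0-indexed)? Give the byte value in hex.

0xC3

U+B65E7 → 4-byte form F2 B6 97 A7 at offsets 0–3.
U+30B8 → 3-byte form E3 82 B8 at offsets 4–6.
U+8CD9 → 3-byte form E8 B3 99 at offsets 7–9.
U+1D699 → 4-byte form F0 9D 9A 99 at offsets 10–13.
U+00C0 → 2-byte form C3 80 at offsets 14–15.
Offset 14 falls in char 5's range; it's byte 1 of C3 80 = 0xC3.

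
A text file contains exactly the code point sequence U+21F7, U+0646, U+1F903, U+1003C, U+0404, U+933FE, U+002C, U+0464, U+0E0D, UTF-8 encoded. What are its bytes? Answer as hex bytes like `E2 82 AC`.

E2 87 B7 D9 86 F0 9F A4 83 F0 90 80 BC D0 84 F2 93 8F BE 2C D1 A4 E0 B8 8D

U+21F7: 3-byte form → E2 87 B7.
U+0646: 2-byte form → D9 86.
U+1F903: 4-byte form → F0 9F A4 83.
U+1003C: 4-byte form → F0 90 80 BC.
U+0404: 2-byte form → D0 84.
U+933FE: 4-byte form → F2 93 8F BE.
U+002C: 1-byte form → 2C.
U+0464: 2-byte form → D1 A4.
U+0E0D: 3-byte form → E0 B8 8D.
Concatenated (25 bytes): E2 87 B7 D9 86 F0 9F A4 83 F0 90 80 BC D0 84 F2 93 8F BE 2C D1 A4 E0 B8 8D.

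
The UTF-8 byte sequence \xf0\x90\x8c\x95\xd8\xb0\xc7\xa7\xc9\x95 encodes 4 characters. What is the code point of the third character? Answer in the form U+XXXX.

Offset 0: leading byte 0xF0 = 11110000 → 4-byte char #1 = F0 90 8C 95.
Offset 4: leading byte 0xD8 = 11011000 → 2-byte char #2 = D8 B0.
Offset 6: leading byte 0xC7 = 11000111 → 2-byte char #3 = C7 A7.
Leading byte 0xC7 = 11000111 matches 110xxxxx → 2-byte sequence.
Byte 1: 0xC7 = 11000111, payload 00111 (5 bits).
Byte 2: 0xA7 = 10100111 (10xxxxxx ✓), payload 100111.
Concatenate: 00111100111 = 0x1E7 (11 bits → U+01E7).

U+01E7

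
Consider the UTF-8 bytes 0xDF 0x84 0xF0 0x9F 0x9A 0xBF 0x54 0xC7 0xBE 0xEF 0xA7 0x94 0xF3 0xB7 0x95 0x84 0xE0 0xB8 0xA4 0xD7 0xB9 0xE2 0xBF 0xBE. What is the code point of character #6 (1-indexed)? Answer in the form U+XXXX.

Offset 0: leading byte 0xDF = 11011111 → 2-byte char #1 = DF 84.
Offset 2: leading byte 0xF0 = 11110000 → 4-byte char #2 = F0 9F 9A BF.
Offset 6: leading byte 0x54 = 01010100 → 1-byte char #3 = 54.
Offset 7: leading byte 0xC7 = 11000111 → 2-byte char #4 = C7 BE.
Offset 9: leading byte 0xEF = 11101111 → 3-byte char #5 = EF A7 94.
Offset 12: leading byte 0xF3 = 11110011 → 4-byte char #6 = F3 B7 95 84.
Leading byte 0xF3 = 11110011 matches 11110xxx → 4-byte sequence.
Byte 1: 0xF3 = 11110011, payload 011 (3 bits).
Byte 2: 0xB7 = 10110111 (10xxxxxx ✓), payload 110111.
Byte 3: 0x95 = 10010101 (10xxxxxx ✓), payload 010101.
Byte 4: 0x84 = 10000100 (10xxxxxx ✓), payload 000100.
Concatenate: 011110111010101000100 = 0xF7544 (21 bits → U+F7544).

U+F7544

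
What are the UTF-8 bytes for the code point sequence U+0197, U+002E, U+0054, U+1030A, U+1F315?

C6 97 2E 54 F0 90 8C 8A F0 9F 8C 95

U+0197: 2-byte form → C6 97.
U+002E: 1-byte form → 2E.
U+0054: 1-byte form → 54.
U+1030A: 4-byte form → F0 90 8C 8A.
U+1F315: 4-byte form → F0 9F 8C 95.
Concatenated (12 bytes): C6 97 2E 54 F0 90 8C 8A F0 9F 8C 95.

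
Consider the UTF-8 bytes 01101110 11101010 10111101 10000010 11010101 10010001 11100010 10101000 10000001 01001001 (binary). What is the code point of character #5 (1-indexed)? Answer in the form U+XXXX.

Offset 0: leading byte 0x6E = 01101110 → 1-byte char #1 = 6E.
Offset 1: leading byte 0xEA = 11101010 → 3-byte char #2 = EA BD 82.
Offset 4: leading byte 0xD5 = 11010101 → 2-byte char #3 = D5 91.
Offset 6: leading byte 0xE2 = 11100010 → 3-byte char #4 = E2 A8 81.
Offset 9: leading byte 0x49 = 01001001 → 1-byte char #5 = 49.
Leading byte 0x49 = 01001001 matches 0xxxxxxx → 1-byte sequence.
Byte 1: 0x49 = 01001001, payload 1001001 (7 bits).
Concatenate: 1001001 = 0x49 (7 bits → U+0049).

U+0049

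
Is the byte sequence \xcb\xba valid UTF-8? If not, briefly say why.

Leading byte 0xCB = 11001011 → 2-byte form.
Continuation bytes 0xBA=10111010 all match 10xxxxxx.
Decoded value 0x2FA is ≥ 0x80 (shortest form) and not a surrogate.

valid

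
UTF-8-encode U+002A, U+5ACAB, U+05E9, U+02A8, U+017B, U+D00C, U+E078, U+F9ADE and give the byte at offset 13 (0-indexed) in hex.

0x8C

U+002A → 1-byte form 2A at offsets 0–0.
U+5ACAB → 4-byte form F1 9A B2 AB at offsets 1–4.
U+05E9 → 2-byte form D7 A9 at offsets 5–6.
U+02A8 → 2-byte form CA A8 at offsets 7–8.
U+017B → 2-byte form C5 BB at offsets 9–10.
U+D00C → 3-byte form ED 80 8C at offsets 11–13.
Offset 13 falls in char 6's range; it's byte 3 of ED 80 8C = 0x8C.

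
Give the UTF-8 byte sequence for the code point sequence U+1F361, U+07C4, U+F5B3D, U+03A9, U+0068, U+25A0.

U+1F361: 4-byte form → F0 9F 8D A1.
U+07C4: 2-byte form → DF 84.
U+F5B3D: 4-byte form → F3 B5 AC BD.
U+03A9: 2-byte form → CE A9.
U+0068: 1-byte form → 68.
U+25A0: 3-byte form → E2 96 A0.
Concatenated (16 bytes): F0 9F 8D A1 DF 84 F3 B5 AC BD CE A9 68 E2 96 A0.

F0 9F 8D A1 DF 84 F3 B5 AC BD CE A9 68 E2 96 A0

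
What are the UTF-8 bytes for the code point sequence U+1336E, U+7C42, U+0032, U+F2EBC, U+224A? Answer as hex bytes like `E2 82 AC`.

F0 93 8D AE E7 B1 82 32 F3 B2 BA BC E2 89 8A

U+1336E: 4-byte form → F0 93 8D AE.
U+7C42: 3-byte form → E7 B1 82.
U+0032: 1-byte form → 32.
U+F2EBC: 4-byte form → F3 B2 BA BC.
U+224A: 3-byte form → E2 89 8A.
Concatenated (15 bytes): F0 93 8D AE E7 B1 82 32 F3 B2 BA BC E2 89 8A.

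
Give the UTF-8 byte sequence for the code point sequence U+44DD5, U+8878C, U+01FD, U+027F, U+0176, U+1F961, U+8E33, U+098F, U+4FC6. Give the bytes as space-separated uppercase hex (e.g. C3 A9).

U+44DD5: 4-byte form → F1 84 B7 95.
U+8878C: 4-byte form → F2 88 9E 8C.
U+01FD: 2-byte form → C7 BD.
U+027F: 2-byte form → C9 BF.
U+0176: 2-byte form → C5 B6.
U+1F961: 4-byte form → F0 9F A5 A1.
U+8E33: 3-byte form → E8 B8 B3.
U+098F: 3-byte form → E0 A6 8F.
U+4FC6: 3-byte form → E4 BF 86.
Concatenated (27 bytes): F1 84 B7 95 F2 88 9E 8C C7 BD C9 BF C5 B6 F0 9F A5 A1 E8 B8 B3 E0 A6 8F E4 BF 86.

F1 84 B7 95 F2 88 9E 8C C7 BD C9 BF C5 B6 F0 9F A5 A1 E8 B8 B3 E0 A6 8F E4 BF 86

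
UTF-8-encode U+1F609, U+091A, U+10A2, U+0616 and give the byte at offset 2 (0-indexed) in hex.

U+1F609 → 4-byte form F0 9F 98 89 at offsets 0–3.
Offset 2 falls in char 1's range; it's byte 3 of F0 9F 98 89 = 0x98.

0x98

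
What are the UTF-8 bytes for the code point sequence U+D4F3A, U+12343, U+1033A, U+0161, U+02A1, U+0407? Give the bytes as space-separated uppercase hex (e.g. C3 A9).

F3 94 BC BA F0 92 8D 83 F0 90 8C BA C5 A1 CA A1 D0 87

U+D4F3A: 4-byte form → F3 94 BC BA.
U+12343: 4-byte form → F0 92 8D 83.
U+1033A: 4-byte form → F0 90 8C BA.
U+0161: 2-byte form → C5 A1.
U+02A1: 2-byte form → CA A1.
U+0407: 2-byte form → D0 87.
Concatenated (18 bytes): F3 94 BC BA F0 92 8D 83 F0 90 8C BA C5 A1 CA A1 D0 87.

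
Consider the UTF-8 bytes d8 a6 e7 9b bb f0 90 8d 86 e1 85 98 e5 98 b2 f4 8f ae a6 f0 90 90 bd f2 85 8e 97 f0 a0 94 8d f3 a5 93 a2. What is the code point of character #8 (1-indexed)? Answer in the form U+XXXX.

U+85397

Offset 0: leading byte 0xD8 = 11011000 → 2-byte char #1 = D8 A6.
Offset 2: leading byte 0xE7 = 11100111 → 3-byte char #2 = E7 9B BB.
Offset 5: leading byte 0xF0 = 11110000 → 4-byte char #3 = F0 90 8D 86.
Offset 9: leading byte 0xE1 = 11100001 → 3-byte char #4 = E1 85 98.
Offset 12: leading byte 0xE5 = 11100101 → 3-byte char #5 = E5 98 B2.
Offset 15: leading byte 0xF4 = 11110100 → 4-byte char #6 = F4 8F AE A6.
Offset 19: leading byte 0xF0 = 11110000 → 4-byte char #7 = F0 90 90 BD.
Offset 23: leading byte 0xF2 = 11110010 → 4-byte char #8 = F2 85 8E 97.
Leading byte 0xF2 = 11110010 matches 11110xxx → 4-byte sequence.
Byte 1: 0xF2 = 11110010, payload 010 (3 bits).
Byte 2: 0x85 = 10000101 (10xxxxxx ✓), payload 000101.
Byte 3: 0x8E = 10001110 (10xxxxxx ✓), payload 001110.
Byte 4: 0x97 = 10010111 (10xxxxxx ✓), payload 010111.
Concatenate: 010000101001110010111 = 0x85397 (21 bits → U+85397).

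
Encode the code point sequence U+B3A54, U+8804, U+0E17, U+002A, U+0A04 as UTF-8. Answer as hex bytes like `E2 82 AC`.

F2 B3 A9 94 E8 A0 84 E0 B8 97 2A E0 A8 84

U+B3A54: 4-byte form → F2 B3 A9 94.
U+8804: 3-byte form → E8 A0 84.
U+0E17: 3-byte form → E0 B8 97.
U+002A: 1-byte form → 2A.
U+0A04: 3-byte form → E0 A8 84.
Concatenated (14 bytes): F2 B3 A9 94 E8 A0 84 E0 B8 97 2A E0 A8 84.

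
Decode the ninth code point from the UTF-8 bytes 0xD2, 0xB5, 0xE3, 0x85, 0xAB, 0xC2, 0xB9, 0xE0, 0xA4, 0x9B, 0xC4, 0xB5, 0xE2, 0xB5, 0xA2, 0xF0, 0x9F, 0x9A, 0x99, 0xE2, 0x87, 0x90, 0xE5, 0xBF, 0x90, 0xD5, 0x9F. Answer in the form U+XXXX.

U+5FD0

Offset 0: leading byte 0xD2 = 11010010 → 2-byte char #1 = D2 B5.
Offset 2: leading byte 0xE3 = 11100011 → 3-byte char #2 = E3 85 AB.
Offset 5: leading byte 0xC2 = 11000010 → 2-byte char #3 = C2 B9.
Offset 7: leading byte 0xE0 = 11100000 → 3-byte char #4 = E0 A4 9B.
Offset 10: leading byte 0xC4 = 11000100 → 2-byte char #5 = C4 B5.
Offset 12: leading byte 0xE2 = 11100010 → 3-byte char #6 = E2 B5 A2.
Offset 15: leading byte 0xF0 = 11110000 → 4-byte char #7 = F0 9F 9A 99.
Offset 19: leading byte 0xE2 = 11100010 → 3-byte char #8 = E2 87 90.
Offset 22: leading byte 0xE5 = 11100101 → 3-byte char #9 = E5 BF 90.
Leading byte 0xE5 = 11100101 matches 1110xxxx → 3-byte sequence.
Byte 1: 0xE5 = 11100101, payload 0101 (4 bits).
Byte 2: 0xBF = 10111111 (10xxxxxx ✓), payload 111111.
Byte 3: 0x90 = 10010000 (10xxxxxx ✓), payload 010000.
Concatenate: 0101111111010000 = 0x5FD0 (16 bits → U+5FD0).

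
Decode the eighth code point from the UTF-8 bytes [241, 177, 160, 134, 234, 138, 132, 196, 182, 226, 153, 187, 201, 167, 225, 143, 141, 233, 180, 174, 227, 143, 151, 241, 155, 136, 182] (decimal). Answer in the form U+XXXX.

U+33D7

Offset 0: leading byte 0xF1 = 11110001 → 4-byte char #1 = F1 B1 A0 86.
Offset 4: leading byte 0xEA = 11101010 → 3-byte char #2 = EA 8A 84.
Offset 7: leading byte 0xC4 = 11000100 → 2-byte char #3 = C4 B6.
Offset 9: leading byte 0xE2 = 11100010 → 3-byte char #4 = E2 99 BB.
Offset 12: leading byte 0xC9 = 11001001 → 2-byte char #5 = C9 A7.
Offset 14: leading byte 0xE1 = 11100001 → 3-byte char #6 = E1 8F 8D.
Offset 17: leading byte 0xE9 = 11101001 → 3-byte char #7 = E9 B4 AE.
Offset 20: leading byte 0xE3 = 11100011 → 3-byte char #8 = E3 8F 97.
Leading byte 0xE3 = 11100011 matches 1110xxxx → 3-byte sequence.
Byte 1: 0xE3 = 11100011, payload 0011 (4 bits).
Byte 2: 0x8F = 10001111 (10xxxxxx ✓), payload 001111.
Byte 3: 0x97 = 10010111 (10xxxxxx ✓), payload 010111.
Concatenate: 0011001111010111 = 0x33D7 (16 bits → U+33D7).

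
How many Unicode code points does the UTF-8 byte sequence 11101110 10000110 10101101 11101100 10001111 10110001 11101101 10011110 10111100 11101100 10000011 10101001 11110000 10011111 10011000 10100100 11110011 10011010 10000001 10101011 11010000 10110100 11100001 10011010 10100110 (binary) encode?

Byte at offset 0: 0xEE = 11101110 → 3-byte char (#1). Advance 3.
Byte at offset 3: 0xEC = 11101100 → 3-byte char (#2). Advance 3.
Byte at offset 6: 0xED = 11101101 → 3-byte char (#3). Advance 3.
Byte at offset 9: 0xEC = 11101100 → 3-byte char (#4). Advance 3.
Byte at offset 12: 0xF0 = 11110000 → 4-byte char (#5). Advance 4.
Byte at offset 16: 0xF3 = 11110011 → 4-byte char (#6). Advance 4.
Byte at offset 20: 0xD0 = 11010000 → 2-byte char (#7). Advance 2.
Byte at offset 22: 0xE1 = 11100001 → 3-byte char (#8). Advance 3.
Reached end at offset 25 after 8 code points.

8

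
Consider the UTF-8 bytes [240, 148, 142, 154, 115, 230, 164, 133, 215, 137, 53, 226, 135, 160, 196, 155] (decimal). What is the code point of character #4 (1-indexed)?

U+05C9

Offset 0: leading byte 0xF0 = 11110000 → 4-byte char #1 = F0 94 8E 9A.
Offset 4: leading byte 0x73 = 01110011 → 1-byte char #2 = 73.
Offset 5: leading byte 0xE6 = 11100110 → 3-byte char #3 = E6 A4 85.
Offset 8: leading byte 0xD7 = 11010111 → 2-byte char #4 = D7 89.
Leading byte 0xD7 = 11010111 matches 110xxxxx → 2-byte sequence.
Byte 1: 0xD7 = 11010111, payload 10111 (5 bits).
Byte 2: 0x89 = 10001001 (10xxxxxx ✓), payload 001001.
Concatenate: 10111001001 = 0x5C9 (11 bits → U+05C9).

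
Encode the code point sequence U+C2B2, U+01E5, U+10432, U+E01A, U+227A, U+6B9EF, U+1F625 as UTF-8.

EC 8A B2 C7 A5 F0 90 90 B2 EE 80 9A E2 89 BA F1 AB A7 AF F0 9F 98 A5

U+C2B2: 3-byte form → EC 8A B2.
U+01E5: 2-byte form → C7 A5.
U+10432: 4-byte form → F0 90 90 B2.
U+E01A: 3-byte form → EE 80 9A.
U+227A: 3-byte form → E2 89 BA.
U+6B9EF: 4-byte form → F1 AB A7 AF.
U+1F625: 4-byte form → F0 9F 98 A5.
Concatenated (23 bytes): EC 8A B2 C7 A5 F0 90 90 B2 EE 80 9A E2 89 BA F1 AB A7 AF F0 9F 98 A5.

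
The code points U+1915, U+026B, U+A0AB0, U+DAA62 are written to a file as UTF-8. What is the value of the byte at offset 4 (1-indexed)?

0xC9

1-indexed offset 4 is 0-indexed offset 3.
U+1915 → 3-byte form E1 A4 95 at offsets 0–2.
U+026B → 2-byte form C9 AB at offsets 3–4.
Offset 3 falls in char 2's range; it's byte 1 of C9 AB = 0xC9.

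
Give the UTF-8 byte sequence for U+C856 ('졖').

EC A1 96

U+C856 = 0xC856 = 51286 decimal. In range U+0800–U+FFFF → 3-byte form: 1110xxxx 10xxxxxx 10xxxxxx.
Binary (16 bits): 1100100001010110.
Split 4+6+6: 1100 | 100001 | 010110.
Byte 1: 11101100 = 0xEC.
Byte 2: 10100001 = 0xA1.
Byte 3: 10010110 = 0x96.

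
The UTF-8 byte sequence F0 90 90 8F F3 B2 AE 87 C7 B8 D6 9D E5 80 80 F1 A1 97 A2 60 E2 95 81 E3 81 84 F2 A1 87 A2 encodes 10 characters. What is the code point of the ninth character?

Offset 0: leading byte 0xF0 = 11110000 → 4-byte char #1 = F0 90 90 8F.
Offset 4: leading byte 0xF3 = 11110011 → 4-byte char #2 = F3 B2 AE 87.
Offset 8: leading byte 0xC7 = 11000111 → 2-byte char #3 = C7 B8.
Offset 10: leading byte 0xD6 = 11010110 → 2-byte char #4 = D6 9D.
Offset 12: leading byte 0xE5 = 11100101 → 3-byte char #5 = E5 80 80.
Offset 15: leading byte 0xF1 = 11110001 → 4-byte char #6 = F1 A1 97 A2.
Offset 19: leading byte 0x60 = 01100000 → 1-byte char #7 = 60.
Offset 20: leading byte 0xE2 = 11100010 → 3-byte char #8 = E2 95 81.
Offset 23: leading byte 0xE3 = 11100011 → 3-byte char #9 = E3 81 84.
Leading byte 0xE3 = 11100011 matches 1110xxxx → 3-byte sequence.
Byte 1: 0xE3 = 11100011, payload 0011 (4 bits).
Byte 2: 0x81 = 10000001 (10xxxxxx ✓), payload 000001.
Byte 3: 0x84 = 10000100 (10xxxxxx ✓), payload 000100.
Concatenate: 0011000001000100 = 0x3044 (16 bits → U+3044).

U+3044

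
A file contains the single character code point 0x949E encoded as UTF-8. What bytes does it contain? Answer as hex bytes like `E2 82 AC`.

E9 92 9E

U+949E = 0x949E = 38046 decimal. In range U+0800–U+FFFF → 3-byte form: 1110xxxx 10xxxxxx 10xxxxxx.
Binary (16 bits): 1001010010011110.
Split 4+6+6: 1001 | 010010 | 011110.
Byte 1: 11101001 = 0xE9.
Byte 2: 10010010 = 0x92.
Byte 3: 10011110 = 0x9E.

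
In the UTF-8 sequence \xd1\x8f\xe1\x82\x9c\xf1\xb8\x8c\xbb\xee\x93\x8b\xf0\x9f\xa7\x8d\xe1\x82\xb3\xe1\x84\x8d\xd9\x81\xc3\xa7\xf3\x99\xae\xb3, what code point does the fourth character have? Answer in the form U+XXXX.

Offset 0: leading byte 0xD1 = 11010001 → 2-byte char #1 = D1 8F.
Offset 2: leading byte 0xE1 = 11100001 → 3-byte char #2 = E1 82 9C.
Offset 5: leading byte 0xF1 = 11110001 → 4-byte char #3 = F1 B8 8C BB.
Offset 9: leading byte 0xEE = 11101110 → 3-byte char #4 = EE 93 8B.
Leading byte 0xEE = 11101110 matches 1110xxxx → 3-byte sequence.
Byte 1: 0xEE = 11101110, payload 1110 (4 bits).
Byte 2: 0x93 = 10010011 (10xxxxxx ✓), payload 010011.
Byte 3: 0x8B = 10001011 (10xxxxxx ✓), payload 001011.
Concatenate: 1110010011001011 = 0xE4CB (16 bits → U+E4CB).

U+E4CB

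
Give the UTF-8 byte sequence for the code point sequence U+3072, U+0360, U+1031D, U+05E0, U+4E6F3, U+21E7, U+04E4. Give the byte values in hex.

E3 81 B2 CD A0 F0 90 8C 9D D7 A0 F1 8E 9B B3 E2 87 A7 D3 A4

U+3072: 3-byte form → E3 81 B2.
U+0360: 2-byte form → CD A0.
U+1031D: 4-byte form → F0 90 8C 9D.
U+05E0: 2-byte form → D7 A0.
U+4E6F3: 4-byte form → F1 8E 9B B3.
U+21E7: 3-byte form → E2 87 A7.
U+04E4: 2-byte form → D3 A4.
Concatenated (20 bytes): E3 81 B2 CD A0 F0 90 8C 9D D7 A0 F1 8E 9B B3 E2 87 A7 D3 A4.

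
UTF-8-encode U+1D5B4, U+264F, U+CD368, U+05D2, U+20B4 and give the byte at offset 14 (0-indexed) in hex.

0x82

U+1D5B4 → 4-byte form F0 9D 96 B4 at offsets 0–3.
U+264F → 3-byte form E2 99 8F at offsets 4–6.
U+CD368 → 4-byte form F3 8D 8D A8 at offsets 7–10.
U+05D2 → 2-byte form D7 92 at offsets 11–12.
U+20B4 → 3-byte form E2 82 B4 at offsets 13–15.
Offset 14 falls in char 5's range; it's byte 2 of E2 82 B4 = 0x82.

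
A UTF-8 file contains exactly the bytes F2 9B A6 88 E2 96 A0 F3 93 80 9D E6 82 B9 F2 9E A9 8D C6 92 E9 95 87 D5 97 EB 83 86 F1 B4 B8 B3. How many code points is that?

10

Byte at offset 0: 0xF2 = 11110010 → 4-byte char (#1). Advance 4.
Byte at offset 4: 0xE2 = 11100010 → 3-byte char (#2). Advance 3.
Byte at offset 7: 0xF3 = 11110011 → 4-byte char (#3). Advance 4.
Byte at offset 11: 0xE6 = 11100110 → 3-byte char (#4). Advance 3.
Byte at offset 14: 0xF2 = 11110010 → 4-byte char (#5). Advance 4.
Byte at offset 18: 0xC6 = 11000110 → 2-byte char (#6). Advance 2.
Byte at offset 20: 0xE9 = 11101001 → 3-byte char (#7). Advance 3.
Byte at offset 23: 0xD5 = 11010101 → 2-byte char (#8). Advance 2.
Byte at offset 25: 0xEB = 11101011 → 3-byte char (#9). Advance 3.
Byte at offset 28: 0xF1 = 11110001 → 4-byte char (#10). Advance 4.
Reached end at offset 32 after 10 code points.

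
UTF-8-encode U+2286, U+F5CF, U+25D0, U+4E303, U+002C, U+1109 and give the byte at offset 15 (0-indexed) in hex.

U+2286 → 3-byte form E2 8A 86 at offsets 0–2.
U+F5CF → 3-byte form EF 97 8F at offsets 3–5.
U+25D0 → 3-byte form E2 97 90 at offsets 6–8.
U+4E303 → 4-byte form F1 8E 8C 83 at offsets 9–12.
U+002C → 1-byte form 2C at offsets 13–13.
U+1109 → 3-byte form E1 84 89 at offsets 14–16.
Offset 15 falls in char 6's range; it's byte 2 of E1 84 89 = 0x84.

0x84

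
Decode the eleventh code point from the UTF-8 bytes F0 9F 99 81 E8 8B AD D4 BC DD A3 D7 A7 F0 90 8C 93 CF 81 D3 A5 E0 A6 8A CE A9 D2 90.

Offset 0: leading byte 0xF0 = 11110000 → 4-byte char #1 = F0 9F 99 81.
Offset 4: leading byte 0xE8 = 11101000 → 3-byte char #2 = E8 8B AD.
Offset 7: leading byte 0xD4 = 11010100 → 2-byte char #3 = D4 BC.
Offset 9: leading byte 0xDD = 11011101 → 2-byte char #4 = DD A3.
Offset 11: leading byte 0xD7 = 11010111 → 2-byte char #5 = D7 A7.
Offset 13: leading byte 0xF0 = 11110000 → 4-byte char #6 = F0 90 8C 93.
Offset 17: leading byte 0xCF = 11001111 → 2-byte char #7 = CF 81.
Offset 19: leading byte 0xD3 = 11010011 → 2-byte char #8 = D3 A5.
Offset 21: leading byte 0xE0 = 11100000 → 3-byte char #9 = E0 A6 8A.
Offset 24: leading byte 0xCE = 11001110 → 2-byte char #10 = CE A9.
Offset 26: leading byte 0xD2 = 11010010 → 2-byte char #11 = D2 90.
Leading byte 0xD2 = 11010010 matches 110xxxxx → 2-byte sequence.
Byte 1: 0xD2 = 11010010, payload 10010 (5 bits).
Byte 2: 0x90 = 10010000 (10xxxxxx ✓), payload 010000.
Concatenate: 10010010000 = 0x490 (11 bits → U+0490).

U+0490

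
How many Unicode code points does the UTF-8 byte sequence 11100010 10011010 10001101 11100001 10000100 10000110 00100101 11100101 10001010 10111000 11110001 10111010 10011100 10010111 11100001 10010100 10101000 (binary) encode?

Byte at offset 0: 0xE2 = 11100010 → 3-byte char (#1). Advance 3.
Byte at offset 3: 0xE1 = 11100001 → 3-byte char (#2). Advance 3.
Byte at offset 6: 0x25 = 00100101 → 1-byte char (#3). Advance 1.
Byte at offset 7: 0xE5 = 11100101 → 3-byte char (#4). Advance 3.
Byte at offset 10: 0xF1 = 11110001 → 4-byte char (#5). Advance 4.
Byte at offset 14: 0xE1 = 11100001 → 3-byte char (#6). Advance 3.
Reached end at offset 17 after 6 code points.

6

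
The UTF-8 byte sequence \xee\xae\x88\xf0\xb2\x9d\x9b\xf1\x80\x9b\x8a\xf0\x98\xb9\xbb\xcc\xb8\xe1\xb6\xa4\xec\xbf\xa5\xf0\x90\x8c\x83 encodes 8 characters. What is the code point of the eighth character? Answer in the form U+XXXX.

U+10303

Offset 0: leading byte 0xEE = 11101110 → 3-byte char #1 = EE AE 88.
Offset 3: leading byte 0xF0 = 11110000 → 4-byte char #2 = F0 B2 9D 9B.
Offset 7: leading byte 0xF1 = 11110001 → 4-byte char #3 = F1 80 9B 8A.
Offset 11: leading byte 0xF0 = 11110000 → 4-byte char #4 = F0 98 B9 BB.
Offset 15: leading byte 0xCC = 11001100 → 2-byte char #5 = CC B8.
Offset 17: leading byte 0xE1 = 11100001 → 3-byte char #6 = E1 B6 A4.
Offset 20: leading byte 0xEC = 11101100 → 3-byte char #7 = EC BF A5.
Offset 23: leading byte 0xF0 = 11110000 → 4-byte char #8 = F0 90 8C 83.
Leading byte 0xF0 = 11110000 matches 11110xxx → 4-byte sequence.
Byte 1: 0xF0 = 11110000, payload 000 (3 bits).
Byte 2: 0x90 = 10010000 (10xxxxxx ✓), payload 010000.
Byte 3: 0x8C = 10001100 (10xxxxxx ✓), payload 001100.
Byte 4: 0x83 = 10000011 (10xxxxxx ✓), payload 000011.
Concatenate: 000010000001100000011 = 0x10303 (21 bits → U+10303).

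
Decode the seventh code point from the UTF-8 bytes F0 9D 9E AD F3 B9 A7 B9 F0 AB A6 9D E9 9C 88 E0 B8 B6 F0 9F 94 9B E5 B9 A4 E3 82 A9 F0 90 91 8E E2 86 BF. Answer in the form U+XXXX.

Offset 0: leading byte 0xF0 = 11110000 → 4-byte char #1 = F0 9D 9E AD.
Offset 4: leading byte 0xF3 = 11110011 → 4-byte char #2 = F3 B9 A7 B9.
Offset 8: leading byte 0xF0 = 11110000 → 4-byte char #3 = F0 AB A6 9D.
Offset 12: leading byte 0xE9 = 11101001 → 3-byte char #4 = E9 9C 88.
Offset 15: leading byte 0xE0 = 11100000 → 3-byte char #5 = E0 B8 B6.
Offset 18: leading byte 0xF0 = 11110000 → 4-byte char #6 = F0 9F 94 9B.
Offset 22: leading byte 0xE5 = 11100101 → 3-byte char #7 = E5 B9 A4.
Leading byte 0xE5 = 11100101 matches 1110xxxx → 3-byte sequence.
Byte 1: 0xE5 = 11100101, payload 0101 (4 bits).
Byte 2: 0xB9 = 10111001 (10xxxxxx ✓), payload 111001.
Byte 3: 0xA4 = 10100100 (10xxxxxx ✓), payload 100100.
Concatenate: 0101111001100100 = 0x5E64 (16 bits → U+5E64).

U+5E64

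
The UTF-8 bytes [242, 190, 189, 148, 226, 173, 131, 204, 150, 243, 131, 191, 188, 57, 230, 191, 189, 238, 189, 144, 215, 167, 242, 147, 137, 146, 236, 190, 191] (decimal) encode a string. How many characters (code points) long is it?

10

Byte at offset 0: 0xF2 = 11110010 → 4-byte char (#1). Advance 4.
Byte at offset 4: 0xE2 = 11100010 → 3-byte char (#2). Advance 3.
Byte at offset 7: 0xCC = 11001100 → 2-byte char (#3). Advance 2.
Byte at offset 9: 0xF3 = 11110011 → 4-byte char (#4). Advance 4.
Byte at offset 13: 0x39 = 00111001 → 1-byte char (#5). Advance 1.
Byte at offset 14: 0xE6 = 11100110 → 3-byte char (#6). Advance 3.
Byte at offset 17: 0xEE = 11101110 → 3-byte char (#7). Advance 3.
Byte at offset 20: 0xD7 = 11010111 → 2-byte char (#8). Advance 2.
Byte at offset 22: 0xF2 = 11110010 → 4-byte char (#9). Advance 4.
Byte at offset 26: 0xEC = 11101100 → 3-byte char (#10). Advance 3.
Reached end at offset 29 after 10 code points.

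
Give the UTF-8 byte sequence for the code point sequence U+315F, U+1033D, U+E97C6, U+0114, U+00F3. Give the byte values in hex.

U+315F: 3-byte form → E3 85 9F.
U+1033D: 4-byte form → F0 90 8C BD.
U+E97C6: 4-byte form → F3 A9 9F 86.
U+0114: 2-byte form → C4 94.
U+00F3: 2-byte form → C3 B3.
Concatenated (15 bytes): E3 85 9F F0 90 8C BD F3 A9 9F 86 C4 94 C3 B3.

E3 85 9F F0 90 8C BD F3 A9 9F 86 C4 94 C3 B3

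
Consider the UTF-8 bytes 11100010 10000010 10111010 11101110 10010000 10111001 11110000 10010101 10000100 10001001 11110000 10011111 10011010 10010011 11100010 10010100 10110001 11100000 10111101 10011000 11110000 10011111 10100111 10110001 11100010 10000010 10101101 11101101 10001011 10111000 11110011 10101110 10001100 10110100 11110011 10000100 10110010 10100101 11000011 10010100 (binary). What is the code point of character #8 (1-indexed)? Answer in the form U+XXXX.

U+20AD

Offset 0: leading byte 0xE2 = 11100010 → 3-byte char #1 = E2 82 BA.
Offset 3: leading byte 0xEE = 11101110 → 3-byte char #2 = EE 90 B9.
Offset 6: leading byte 0xF0 = 11110000 → 4-byte char #3 = F0 95 84 89.
Offset 10: leading byte 0xF0 = 11110000 → 4-byte char #4 = F0 9F 9A 93.
Offset 14: leading byte 0xE2 = 11100010 → 3-byte char #5 = E2 94 B1.
Offset 17: leading byte 0xE0 = 11100000 → 3-byte char #6 = E0 BD 98.
Offset 20: leading byte 0xF0 = 11110000 → 4-byte char #7 = F0 9F A7 B1.
Offset 24: leading byte 0xE2 = 11100010 → 3-byte char #8 = E2 82 AD.
Leading byte 0xE2 = 11100010 matches 1110xxxx → 3-byte sequence.
Byte 1: 0xE2 = 11100010, payload 0010 (4 bits).
Byte 2: 0x82 = 10000010 (10xxxxxx ✓), payload 000010.
Byte 3: 0xAD = 10101101 (10xxxxxx ✓), payload 101101.
Concatenate: 0010000010101101 = 0x20AD (16 bits → U+20AD).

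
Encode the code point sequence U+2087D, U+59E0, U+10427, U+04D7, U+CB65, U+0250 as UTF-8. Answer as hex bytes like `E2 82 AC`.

F0 A0 A1 BD E5 A7 A0 F0 90 90 A7 D3 97 EC AD A5 C9 90

U+2087D: 4-byte form → F0 A0 A1 BD.
U+59E0: 3-byte form → E5 A7 A0.
U+10427: 4-byte form → F0 90 90 A7.
U+04D7: 2-byte form → D3 97.
U+CB65: 3-byte form → EC AD A5.
U+0250: 2-byte form → C9 90.
Concatenated (18 bytes): F0 A0 A1 BD E5 A7 A0 F0 90 90 A7 D3 97 EC AD A5 C9 90.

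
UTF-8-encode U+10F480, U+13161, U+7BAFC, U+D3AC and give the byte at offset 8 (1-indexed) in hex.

0xA1

1-indexed offset 8 is 0-indexed offset 7.
U+10F480 → 4-byte form F4 8F 92 80 at offsets 0–3.
U+13161 → 4-byte form F0 93 85 A1 at offsets 4–7.
Offset 7 falls in char 2's range; it's byte 4 of F0 93 85 A1 = 0xA1.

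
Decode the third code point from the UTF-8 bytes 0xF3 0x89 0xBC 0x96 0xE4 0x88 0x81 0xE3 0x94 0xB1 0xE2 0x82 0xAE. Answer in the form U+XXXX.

U+3531

Offset 0: leading byte 0xF3 = 11110011 → 4-byte char #1 = F3 89 BC 96.
Offset 4: leading byte 0xE4 = 11100100 → 3-byte char #2 = E4 88 81.
Offset 7: leading byte 0xE3 = 11100011 → 3-byte char #3 = E3 94 B1.
Leading byte 0xE3 = 11100011 matches 1110xxxx → 3-byte sequence.
Byte 1: 0xE3 = 11100011, payload 0011 (4 bits).
Byte 2: 0x94 = 10010100 (10xxxxxx ✓), payload 010100.
Byte 3: 0xB1 = 10110001 (10xxxxxx ✓), payload 110001.
Concatenate: 0011010100110001 = 0x3531 (16 bits → U+3531).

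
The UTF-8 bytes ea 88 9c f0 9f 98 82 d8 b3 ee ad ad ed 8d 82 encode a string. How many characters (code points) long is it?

5

Byte at offset 0: 0xEA = 11101010 → 3-byte char (#1). Advance 3.
Byte at offset 3: 0xF0 = 11110000 → 4-byte char (#2). Advance 4.
Byte at offset 7: 0xD8 = 11011000 → 2-byte char (#3). Advance 2.
Byte at offset 9: 0xEE = 11101110 → 3-byte char (#4). Advance 3.
Byte at offset 12: 0xED = 11101101 → 3-byte char (#5). Advance 3.
Reached end at offset 15 after 5 code points.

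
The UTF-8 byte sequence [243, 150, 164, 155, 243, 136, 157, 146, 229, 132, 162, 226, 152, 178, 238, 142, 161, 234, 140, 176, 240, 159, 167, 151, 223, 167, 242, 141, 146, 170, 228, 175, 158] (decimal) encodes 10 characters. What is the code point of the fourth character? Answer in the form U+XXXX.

U+2632

Offset 0: leading byte 0xF3 = 11110011 → 4-byte char #1 = F3 96 A4 9B.
Offset 4: leading byte 0xF3 = 11110011 → 4-byte char #2 = F3 88 9D 92.
Offset 8: leading byte 0xE5 = 11100101 → 3-byte char #3 = E5 84 A2.
Offset 11: leading byte 0xE2 = 11100010 → 3-byte char #4 = E2 98 B2.
Leading byte 0xE2 = 11100010 matches 1110xxxx → 3-byte sequence.
Byte 1: 0xE2 = 11100010, payload 0010 (4 bits).
Byte 2: 0x98 = 10011000 (10xxxxxx ✓), payload 011000.
Byte 3: 0xB2 = 10110010 (10xxxxxx ✓), payload 110010.
Concatenate: 0010011000110010 = 0x2632 (16 bits → U+2632).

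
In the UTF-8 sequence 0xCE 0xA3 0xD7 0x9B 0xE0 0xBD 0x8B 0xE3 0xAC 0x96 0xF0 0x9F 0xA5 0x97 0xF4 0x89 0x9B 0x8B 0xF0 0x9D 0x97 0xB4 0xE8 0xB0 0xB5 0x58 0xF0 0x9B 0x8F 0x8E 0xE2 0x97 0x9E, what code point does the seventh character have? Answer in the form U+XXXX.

Offset 0: leading byte 0xCE = 11001110 → 2-byte char #1 = CE A3.
Offset 2: leading byte 0xD7 = 11010111 → 2-byte char #2 = D7 9B.
Offset 4: leading byte 0xE0 = 11100000 → 3-byte char #3 = E0 BD 8B.
Offset 7: leading byte 0xE3 = 11100011 → 3-byte char #4 = E3 AC 96.
Offset 10: leading byte 0xF0 = 11110000 → 4-byte char #5 = F0 9F A5 97.
Offset 14: leading byte 0xF4 = 11110100 → 4-byte char #6 = F4 89 9B 8B.
Offset 18: leading byte 0xF0 = 11110000 → 4-byte char #7 = F0 9D 97 B4.
Leading byte 0xF0 = 11110000 matches 11110xxx → 4-byte sequence.
Byte 1: 0xF0 = 11110000, payload 000 (3 bits).
Byte 2: 0x9D = 10011101 (10xxxxxx ✓), payload 011101.
Byte 3: 0x97 = 10010111 (10xxxxxx ✓), payload 010111.
Byte 4: 0xB4 = 10110100 (10xxxxxx ✓), payload 110100.
Concatenate: 000011101010111110100 = 0x1D5F4 (21 bits → U+1D5F4).

U+1D5F4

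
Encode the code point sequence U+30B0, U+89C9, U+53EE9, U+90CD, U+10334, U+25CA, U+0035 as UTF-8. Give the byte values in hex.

E3 82 B0 E8 A7 89 F1 93 BB A9 E9 83 8D F0 90 8C B4 E2 97 8A 35

U+30B0: 3-byte form → E3 82 B0.
U+89C9: 3-byte form → E8 A7 89.
U+53EE9: 4-byte form → F1 93 BB A9.
U+90CD: 3-byte form → E9 83 8D.
U+10334: 4-byte form → F0 90 8C B4.
U+25CA: 3-byte form → E2 97 8A.
U+0035: 1-byte form → 35.
Concatenated (21 bytes): E3 82 B0 E8 A7 89 F1 93 BB A9 E9 83 8D F0 90 8C B4 E2 97 8A 35.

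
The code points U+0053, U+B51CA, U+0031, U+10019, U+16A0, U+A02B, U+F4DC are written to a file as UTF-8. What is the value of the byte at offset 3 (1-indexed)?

1-indexed offset 3 is 0-indexed offset 2.
U+0053 → 1-byte form 53 at offsets 0–0.
U+B51CA → 4-byte form F2 B5 87 8A at offsets 1–4.
Offset 2 falls in char 2's range; it's byte 2 of F2 B5 87 8A = 0xB5.

0xB5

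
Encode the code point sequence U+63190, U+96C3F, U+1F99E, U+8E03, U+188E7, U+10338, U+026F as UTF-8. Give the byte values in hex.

F1 A3 86 90 F2 96 B0 BF F0 9F A6 9E E8 B8 83 F0 98 A3 A7 F0 90 8C B8 C9 AF

U+63190: 4-byte form → F1 A3 86 90.
U+96C3F: 4-byte form → F2 96 B0 BF.
U+1F99E: 4-byte form → F0 9F A6 9E.
U+8E03: 3-byte form → E8 B8 83.
U+188E7: 4-byte form → F0 98 A3 A7.
U+10338: 4-byte form → F0 90 8C B8.
U+026F: 2-byte form → C9 AF.
Concatenated (25 bytes): F1 A3 86 90 F2 96 B0 BF F0 9F A6 9E E8 B8 83 F0 98 A3 A7 F0 90 8C B8 C9 AF.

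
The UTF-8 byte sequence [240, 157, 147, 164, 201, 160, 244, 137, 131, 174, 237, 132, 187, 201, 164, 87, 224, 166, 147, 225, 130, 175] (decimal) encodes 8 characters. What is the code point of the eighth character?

U+10AF

Offset 0: leading byte 0xF0 = 11110000 → 4-byte char #1 = F0 9D 93 A4.
Offset 4: leading byte 0xC9 = 11001001 → 2-byte char #2 = C9 A0.
Offset 6: leading byte 0xF4 = 11110100 → 4-byte char #3 = F4 89 83 AE.
Offset 10: leading byte 0xED = 11101101 → 3-byte char #4 = ED 84 BB.
Offset 13: leading byte 0xC9 = 11001001 → 2-byte char #5 = C9 A4.
Offset 15: leading byte 0x57 = 01010111 → 1-byte char #6 = 57.
Offset 16: leading byte 0xE0 = 11100000 → 3-byte char #7 = E0 A6 93.
Offset 19: leading byte 0xE1 = 11100001 → 3-byte char #8 = E1 82 AF.
Leading byte 0xE1 = 11100001 matches 1110xxxx → 3-byte sequence.
Byte 1: 0xE1 = 11100001, payload 0001 (4 bits).
Byte 2: 0x82 = 10000010 (10xxxxxx ✓), payload 000010.
Byte 3: 0xAF = 10101111 (10xxxxxx ✓), payload 101111.
Concatenate: 0001000010101111 = 0x10AF (16 bits → U+10AF).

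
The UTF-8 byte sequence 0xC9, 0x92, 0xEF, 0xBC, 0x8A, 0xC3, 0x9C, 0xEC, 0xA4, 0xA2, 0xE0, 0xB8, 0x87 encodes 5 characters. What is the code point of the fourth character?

Offset 0: leading byte 0xC9 = 11001001 → 2-byte char #1 = C9 92.
Offset 2: leading byte 0xEF = 11101111 → 3-byte char #2 = EF BC 8A.
Offset 5: leading byte 0xC3 = 11000011 → 2-byte char #3 = C3 9C.
Offset 7: leading byte 0xEC = 11101100 → 3-byte char #4 = EC A4 A2.
Leading byte 0xEC = 11101100 matches 1110xxxx → 3-byte sequence.
Byte 1: 0xEC = 11101100, payload 1100 (4 bits).
Byte 2: 0xA4 = 10100100 (10xxxxxx ✓), payload 100100.
Byte 3: 0xA2 = 10100010 (10xxxxxx ✓), payload 100010.
Concatenate: 1100100100100010 = 0xC922 (16 bits → U+C922).

U+C922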